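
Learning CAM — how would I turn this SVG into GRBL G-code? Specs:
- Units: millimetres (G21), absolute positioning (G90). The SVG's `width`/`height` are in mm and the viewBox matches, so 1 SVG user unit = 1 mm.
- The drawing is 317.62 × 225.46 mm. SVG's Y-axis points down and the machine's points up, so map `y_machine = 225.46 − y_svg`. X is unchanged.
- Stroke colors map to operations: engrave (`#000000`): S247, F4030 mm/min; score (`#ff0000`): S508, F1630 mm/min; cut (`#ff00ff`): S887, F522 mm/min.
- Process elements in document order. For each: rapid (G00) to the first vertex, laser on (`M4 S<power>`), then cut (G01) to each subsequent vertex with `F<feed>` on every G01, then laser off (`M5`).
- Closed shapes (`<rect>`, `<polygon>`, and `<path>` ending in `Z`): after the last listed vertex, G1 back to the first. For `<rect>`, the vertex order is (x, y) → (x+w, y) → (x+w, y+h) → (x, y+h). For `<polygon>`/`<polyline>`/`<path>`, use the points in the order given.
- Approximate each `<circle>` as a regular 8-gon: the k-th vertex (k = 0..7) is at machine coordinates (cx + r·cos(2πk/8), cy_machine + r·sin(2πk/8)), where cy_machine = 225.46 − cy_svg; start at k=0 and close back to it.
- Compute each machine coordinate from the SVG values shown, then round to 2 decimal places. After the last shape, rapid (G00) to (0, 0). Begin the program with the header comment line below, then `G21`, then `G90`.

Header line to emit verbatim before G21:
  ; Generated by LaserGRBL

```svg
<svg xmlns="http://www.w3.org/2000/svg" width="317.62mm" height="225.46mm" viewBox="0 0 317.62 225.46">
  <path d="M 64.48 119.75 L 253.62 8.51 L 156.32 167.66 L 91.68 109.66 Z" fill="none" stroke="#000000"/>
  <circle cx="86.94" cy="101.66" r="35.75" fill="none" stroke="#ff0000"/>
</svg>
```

viewBox `0 0 317.62 225.46` with mm width/height → 1 unit = 1 mm. Flip: y_m = 225.46 − y_svg.

**Shape 1** — `<path>` closed polygon, stroke `#000000` → engrave (S247, F4030). Machine vertices: (64.48,105.71) → (253.62,216.95) → (156.32,57.80) → (91.68,115.80) → (64.48,105.71). Closed: final G1 returns to the first vertex.

**Shape 2** — `<circle>` circle, stroke `#ff0000` → score (S508, F1630). Machine vertices: (122.69,123.80) → (112.22,149.08) → (86.94,159.55) → (61.66,149.08) → (51.19,123.80) → (61.66,98.52) → (86.94,88.05) → (112.22,98.52) → (122.69,123.80). Closed: final G1 returns to the first vertex.

; Generated by LaserGRBL
G21
G90
G00 X64.48 Y105.71
M4 S247
G01 X253.62 Y216.95 F4030
G01 X156.32 Y57.80 F4030
G01 X91.68 Y115.80 F4030
G01 X64.48 Y105.71 F4030
M5
G00 X122.69 Y123.80
M4 S508
G01 X112.22 Y149.08 F1630
G01 X86.94 Y159.55 F1630
G01 X61.66 Y149.08 F1630
G01 X51.19 Y123.80 F1630
G01 X61.66 Y98.52 F1630
G01 X86.94 Y88.05 F1630
G01 X112.22 Y98.52 F1630
G01 X122.69 Y123.80 F1630
M5
G00 X0.00 Y0.00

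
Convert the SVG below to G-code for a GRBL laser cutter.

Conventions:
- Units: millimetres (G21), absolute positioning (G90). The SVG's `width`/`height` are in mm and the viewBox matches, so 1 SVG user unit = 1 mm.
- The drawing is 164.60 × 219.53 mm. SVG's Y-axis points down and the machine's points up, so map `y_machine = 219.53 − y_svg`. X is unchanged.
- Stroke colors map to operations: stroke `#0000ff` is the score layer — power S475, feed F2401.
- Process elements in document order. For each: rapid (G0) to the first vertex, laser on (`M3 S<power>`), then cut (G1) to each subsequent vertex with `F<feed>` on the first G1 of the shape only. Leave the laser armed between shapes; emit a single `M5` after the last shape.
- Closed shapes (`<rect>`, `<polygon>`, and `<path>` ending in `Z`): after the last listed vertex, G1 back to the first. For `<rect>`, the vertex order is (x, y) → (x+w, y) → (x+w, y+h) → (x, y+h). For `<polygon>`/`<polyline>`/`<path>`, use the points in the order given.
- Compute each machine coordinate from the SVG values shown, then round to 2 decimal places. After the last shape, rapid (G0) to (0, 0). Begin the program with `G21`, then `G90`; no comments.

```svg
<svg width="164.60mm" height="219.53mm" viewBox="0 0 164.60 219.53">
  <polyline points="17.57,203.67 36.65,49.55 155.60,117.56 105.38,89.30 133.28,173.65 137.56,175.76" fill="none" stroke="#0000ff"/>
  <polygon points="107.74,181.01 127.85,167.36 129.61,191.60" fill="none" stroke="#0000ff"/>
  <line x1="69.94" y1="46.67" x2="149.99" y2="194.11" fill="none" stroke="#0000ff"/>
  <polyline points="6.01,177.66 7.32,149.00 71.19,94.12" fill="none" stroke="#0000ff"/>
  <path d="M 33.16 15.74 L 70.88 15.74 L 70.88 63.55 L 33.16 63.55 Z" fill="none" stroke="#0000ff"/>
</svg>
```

1 u = 1 mm; y_m = 219.53 − y.

[1] `<polyline>` open polyline, #0000ff→score S475 F2401: (17.57,15.86) → (36.65,169.98) → (155.60,101.97) → (105.38,130.23) → (133.28,45.88) → (137.56,43.77)

[2] `<polygon>` regular polygon, #0000ff→score S475 F2401: (107.74,38.52) → (127.85,52.17) → (129.61,27.93) → (107.74,38.52) (closed)

[3] `<line>` line segment, #0000ff→score S475 F2401: (69.94,172.86) → (149.99,25.42)

[4] `<polyline>` open polyline, #0000ff→score S475 F2401: (6.01,41.87) → (7.32,70.53) → (71.19,125.41)

[5] `<path>` rectangle, #0000ff→score S475 F2401: (33.16,203.79) → (70.88,203.79) → (70.88,155.98) → (33.16,155.98) → (33.16,203.79) (closed)

G21
G90
G0 X17.57 Y15.86
M3 S475
G1 X36.65 Y169.98 F2401
G1 X155.60 Y101.97
G1 X105.38 Y130.23
G1 X133.28 Y45.88
G1 X137.56 Y43.77
G0 X107.74 Y38.52
M3 S475
G1 X127.85 Y52.17 F2401
G1 X129.61 Y27.93
G1 X107.74 Y38.52
G0 X69.94 Y172.86
M3 S475
G1 X149.99 Y25.42 F2401
G0 X6.01 Y41.87
M3 S475
G1 X7.32 Y70.53 F2401
G1 X71.19 Y125.41
G0 X33.16 Y203.79
M3 S475
G1 X70.88 Y203.79 F2401
G1 X70.88 Y155.98
G1 X33.16 Y155.98
G1 X33.16 Y203.79
M5
G0 X0.00 Y0.00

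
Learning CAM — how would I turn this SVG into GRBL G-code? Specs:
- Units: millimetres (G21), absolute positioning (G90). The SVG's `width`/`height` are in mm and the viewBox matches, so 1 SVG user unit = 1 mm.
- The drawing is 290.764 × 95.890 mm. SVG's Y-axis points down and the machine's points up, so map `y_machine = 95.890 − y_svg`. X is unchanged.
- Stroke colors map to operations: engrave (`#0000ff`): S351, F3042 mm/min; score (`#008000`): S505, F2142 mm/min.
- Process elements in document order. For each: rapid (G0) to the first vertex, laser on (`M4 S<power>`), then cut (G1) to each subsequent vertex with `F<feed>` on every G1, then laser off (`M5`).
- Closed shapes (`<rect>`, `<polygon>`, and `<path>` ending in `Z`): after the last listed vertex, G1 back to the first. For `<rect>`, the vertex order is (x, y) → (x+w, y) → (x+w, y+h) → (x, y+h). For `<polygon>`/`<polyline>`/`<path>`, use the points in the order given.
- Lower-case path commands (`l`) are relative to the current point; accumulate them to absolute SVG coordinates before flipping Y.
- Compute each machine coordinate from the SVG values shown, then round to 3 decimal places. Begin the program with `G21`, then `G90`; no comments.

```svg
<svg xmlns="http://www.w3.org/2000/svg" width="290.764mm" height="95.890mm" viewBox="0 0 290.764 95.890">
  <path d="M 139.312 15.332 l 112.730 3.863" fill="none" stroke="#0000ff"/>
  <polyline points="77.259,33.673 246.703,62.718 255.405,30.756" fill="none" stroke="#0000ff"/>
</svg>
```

viewBox `0 0 290.764 95.890` with mm width/height → 1 unit = 1 mm. Flip: y_m = 95.890 − y_svg.

**Shape 1** — `<path>` line segment, stroke `#0000ff` → engrave (S351, F3042). Machine vertices: (139.312,80.558) → (252.042,76.695). Open path.

**Shape 2** — `<polyline>` open polyline, stroke `#0000ff` → engrave (S351, F3042). Machine vertices: (77.259,62.217) → (246.703,33.172) → (255.405,65.134). Open path.

G21
G90
G0 X139.312 Y80.558
M4 S351
G1 X252.042 Y76.695 F3042
M5
G0 X77.259 Y62.217
M4 S351
G1 X246.703 Y33.172 F3042
G1 X255.405 Y65.134 F3042
M5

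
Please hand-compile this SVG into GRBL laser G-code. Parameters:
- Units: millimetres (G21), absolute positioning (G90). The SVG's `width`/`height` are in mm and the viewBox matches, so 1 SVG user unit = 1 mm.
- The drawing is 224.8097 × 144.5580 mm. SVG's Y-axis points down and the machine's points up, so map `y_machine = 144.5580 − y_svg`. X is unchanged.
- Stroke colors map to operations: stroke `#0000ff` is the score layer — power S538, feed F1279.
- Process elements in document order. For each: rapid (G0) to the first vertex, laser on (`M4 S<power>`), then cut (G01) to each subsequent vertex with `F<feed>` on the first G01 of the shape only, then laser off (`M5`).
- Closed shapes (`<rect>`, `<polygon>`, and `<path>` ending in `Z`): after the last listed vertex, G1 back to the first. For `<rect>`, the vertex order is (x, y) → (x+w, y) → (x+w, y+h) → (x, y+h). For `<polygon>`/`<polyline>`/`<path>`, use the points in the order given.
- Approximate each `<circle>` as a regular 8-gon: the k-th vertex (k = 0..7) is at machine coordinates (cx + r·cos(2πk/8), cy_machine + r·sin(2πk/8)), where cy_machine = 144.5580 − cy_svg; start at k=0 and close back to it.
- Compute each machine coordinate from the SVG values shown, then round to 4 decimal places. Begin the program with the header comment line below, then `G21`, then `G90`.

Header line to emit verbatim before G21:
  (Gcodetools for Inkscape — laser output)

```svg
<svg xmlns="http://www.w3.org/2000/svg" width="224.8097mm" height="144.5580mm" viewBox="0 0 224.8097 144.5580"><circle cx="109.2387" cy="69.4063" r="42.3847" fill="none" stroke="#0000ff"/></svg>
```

(Gcodetools for Inkscape — laser output)
G21
G90
G0 X151.6234 Y75.1517
M4 S538
G01 X139.2092 Y105.1222 F1279
G01 X109.2387 Y117.5364
G01 X79.2682 Y105.1222
G01 X66.8540 Y75.1517
G01 X79.2682 Y45.1812
G01 X109.2387 Y32.7670
G01 X139.2092 Y45.1812
G01 X151.6234 Y75.1517
M5

Since the viewBox matches the mm dimensions, user units are millimetres directly. The only transform is the Y-flip y_m = 144.5580 − y_svg.

Shape 1 is a circle drawn with `<circle>`. Its stroke #0000ff means score at S538, F1279. After flipping Y the toolpath is (151.6234,75.1517) → (139.2092,105.1222) → (109.2387,117.5364) → (79.2682,105.1222) → (66.8540,75.1517) → (79.2682,45.1812) → (109.2387,32.7670) → (139.2092,45.1812) → (151.6234,75.1517), returning to the start.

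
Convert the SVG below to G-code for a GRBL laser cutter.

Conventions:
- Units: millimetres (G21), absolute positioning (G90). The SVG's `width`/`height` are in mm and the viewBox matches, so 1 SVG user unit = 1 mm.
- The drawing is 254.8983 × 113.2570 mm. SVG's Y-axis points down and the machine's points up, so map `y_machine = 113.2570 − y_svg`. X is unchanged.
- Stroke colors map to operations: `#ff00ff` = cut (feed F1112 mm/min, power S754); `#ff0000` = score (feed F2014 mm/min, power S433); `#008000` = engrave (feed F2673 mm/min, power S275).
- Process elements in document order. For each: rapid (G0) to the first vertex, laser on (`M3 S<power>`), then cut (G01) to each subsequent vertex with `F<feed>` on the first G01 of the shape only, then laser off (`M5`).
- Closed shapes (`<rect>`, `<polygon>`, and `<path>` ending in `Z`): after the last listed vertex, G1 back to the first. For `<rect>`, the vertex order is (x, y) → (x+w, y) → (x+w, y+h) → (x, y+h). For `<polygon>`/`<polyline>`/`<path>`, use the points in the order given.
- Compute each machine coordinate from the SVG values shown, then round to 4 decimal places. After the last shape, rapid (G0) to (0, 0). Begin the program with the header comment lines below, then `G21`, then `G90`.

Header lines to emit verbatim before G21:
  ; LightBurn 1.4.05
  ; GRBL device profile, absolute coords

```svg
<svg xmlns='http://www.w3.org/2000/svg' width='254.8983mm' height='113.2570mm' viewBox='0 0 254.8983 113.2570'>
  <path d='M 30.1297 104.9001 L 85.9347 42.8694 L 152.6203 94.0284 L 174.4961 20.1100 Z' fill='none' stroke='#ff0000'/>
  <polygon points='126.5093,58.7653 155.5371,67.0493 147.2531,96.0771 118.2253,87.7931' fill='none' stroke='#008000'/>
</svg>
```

; LightBurn 1.4.05
; GRBL device profile, absolute coords
G21
G90
G0 X30.1297 Y8.3569
M3 S433
G01 X85.9347 Y70.3876 F2014
G01 X152.6203 Y19.2286
G01 X174.4961 Y93.1470
G01 X30.1297 Y8.3569
M5
G0 X126.5093 Y54.4917
M3 S275
G01 X155.5371 Y46.2077 F2673
G01 X147.2531 Y17.1799
G01 X118.2253 Y25.4639
G01 X126.5093 Y54.4917
M5
G0 X0.0000 Y0.0000

1 u = 1 mm; y_m = 113.2570 − y.

[1] `<path>` closed polygon, #ff0000→score S433 F2014: (30.1297,8.3569) → (85.9347,70.3876) → (152.6203,19.2286) → (174.4961,93.1470) → (30.1297,8.3569) (closed)

[2] `<polygon>` regular polygon, #008000→engrave S275 F2673: (126.5093,54.4917) → (155.5371,46.2077) → (147.2531,17.1799) → (118.2253,25.4639) → (126.5093,54.4917) (closed)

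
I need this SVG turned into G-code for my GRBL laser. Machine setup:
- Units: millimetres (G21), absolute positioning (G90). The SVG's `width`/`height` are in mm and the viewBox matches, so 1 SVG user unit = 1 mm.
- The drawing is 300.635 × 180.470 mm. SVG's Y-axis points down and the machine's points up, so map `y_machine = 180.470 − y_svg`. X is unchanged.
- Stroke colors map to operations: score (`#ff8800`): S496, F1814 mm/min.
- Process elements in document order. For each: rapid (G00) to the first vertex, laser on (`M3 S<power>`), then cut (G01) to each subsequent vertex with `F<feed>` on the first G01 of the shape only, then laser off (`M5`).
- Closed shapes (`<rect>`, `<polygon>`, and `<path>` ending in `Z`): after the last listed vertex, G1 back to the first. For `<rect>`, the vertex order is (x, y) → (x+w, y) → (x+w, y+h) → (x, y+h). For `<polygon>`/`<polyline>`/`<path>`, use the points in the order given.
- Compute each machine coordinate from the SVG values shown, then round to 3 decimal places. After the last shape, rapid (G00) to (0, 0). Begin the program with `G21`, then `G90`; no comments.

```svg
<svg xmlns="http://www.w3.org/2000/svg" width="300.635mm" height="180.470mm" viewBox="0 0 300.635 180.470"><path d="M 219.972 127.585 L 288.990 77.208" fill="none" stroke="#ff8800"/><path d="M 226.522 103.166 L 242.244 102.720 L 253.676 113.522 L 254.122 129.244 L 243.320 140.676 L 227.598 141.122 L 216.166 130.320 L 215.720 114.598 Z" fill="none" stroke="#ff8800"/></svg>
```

viewBox `0 0 300.635 180.470` with mm width/height → 1 unit = 1 mm. Flip: y_m = 180.470 − y_svg.

**Shape 1** — `<path>` line segment, stroke `#ff8800` → score (S496, F1814). Machine vertices: (219.972,52.885) → (288.990,103.262). Open path.

**Shape 2** — `<path>` regular polygon, stroke `#ff8800` → score (S496, F1814). Machine vertices: (226.522,77.304) → (242.244,77.750) → (253.676,66.948) → (254.122,51.226) → (243.320,39.794) → (227.598,39.348) → (216.166,50.150) → (215.720,65.872) → (226.522,77.304). Closed: final G1 returns to the first vertex.

G21
G90
G00 X219.972 Y52.885
M3 S496
G01 X288.990 Y103.262 F1814
M5
G00 X226.522 Y77.304
M3 S496
G01 X242.244 Y77.750 F1814
G01 X253.676 Y66.948
G01 X254.122 Y51.226
G01 X243.320 Y39.794
G01 X227.598 Y39.348
G01 X216.166 Y50.150
G01 X215.720 Y65.872
G01 X226.522 Y77.304
M5
G00 X0.000 Y0.000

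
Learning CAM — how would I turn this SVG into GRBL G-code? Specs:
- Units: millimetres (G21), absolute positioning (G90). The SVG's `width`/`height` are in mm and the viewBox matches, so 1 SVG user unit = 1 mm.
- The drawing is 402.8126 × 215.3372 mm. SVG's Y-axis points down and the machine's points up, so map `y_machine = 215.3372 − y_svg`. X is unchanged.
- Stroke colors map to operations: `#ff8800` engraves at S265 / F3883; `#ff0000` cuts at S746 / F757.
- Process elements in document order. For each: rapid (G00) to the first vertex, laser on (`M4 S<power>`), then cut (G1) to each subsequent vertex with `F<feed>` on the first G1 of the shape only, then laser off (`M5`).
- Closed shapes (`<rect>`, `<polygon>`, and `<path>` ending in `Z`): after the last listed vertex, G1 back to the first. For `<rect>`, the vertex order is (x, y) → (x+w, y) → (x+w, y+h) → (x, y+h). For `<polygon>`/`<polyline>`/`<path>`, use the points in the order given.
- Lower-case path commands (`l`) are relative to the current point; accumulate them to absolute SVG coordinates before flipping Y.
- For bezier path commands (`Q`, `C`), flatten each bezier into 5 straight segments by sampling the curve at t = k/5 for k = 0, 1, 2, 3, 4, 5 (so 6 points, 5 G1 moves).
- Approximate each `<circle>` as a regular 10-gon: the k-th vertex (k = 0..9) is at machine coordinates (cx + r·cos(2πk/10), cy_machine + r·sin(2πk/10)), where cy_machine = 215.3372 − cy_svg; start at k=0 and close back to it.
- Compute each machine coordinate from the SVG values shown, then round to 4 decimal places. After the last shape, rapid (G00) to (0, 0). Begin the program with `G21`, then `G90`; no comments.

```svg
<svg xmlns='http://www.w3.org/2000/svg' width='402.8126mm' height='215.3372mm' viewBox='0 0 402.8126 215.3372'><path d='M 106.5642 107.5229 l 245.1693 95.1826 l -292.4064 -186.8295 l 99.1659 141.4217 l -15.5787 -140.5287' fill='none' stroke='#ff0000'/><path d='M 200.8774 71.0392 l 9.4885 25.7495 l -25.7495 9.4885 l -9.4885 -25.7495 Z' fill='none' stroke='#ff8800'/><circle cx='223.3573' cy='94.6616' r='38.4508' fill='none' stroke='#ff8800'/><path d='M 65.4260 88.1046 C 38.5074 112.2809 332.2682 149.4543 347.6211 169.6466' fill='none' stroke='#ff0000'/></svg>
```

G21
G90
G00 X106.5642 Y107.8143
M4 S746
G1 X351.7335 Y12.6317 F757
G1 X59.3271 Y199.4612
G1 X158.4930 Y58.0395
G1 X142.9143 Y198.5682
M5
G00 X200.8774 Y144.2980
M4 S265
G1 X210.3659 Y118.5485 F3883
G1 X184.6164 Y109.0600
G1 X175.1279 Y134.8095
G1 X200.8774 Y144.2980
M5
G00 X261.8081 Y120.6756
M4 S265
G1 X254.4647 Y143.2764 F3883
G1 X235.2393 Y157.2445
G1 X211.4753 Y157.2445
G1 X192.2499 Y143.2764
G1 X184.9065 Y120.6756
G1 X192.2499 Y98.0748
G1 X211.4753 Y84.1067
G1 X235.2393 Y84.1067
G1 X254.4647 Y98.0748
G1 X261.8081 Y120.6756
M5
G00 X65.4260 Y127.2326
M4 S746
G1 X82.9637 Y111.4070 F757
G1 X148.7082 Y93.9010
G1 X233.9034 Y76.1537
G1 X309.7931 Y59.6039
G1 X347.6211 Y45.6906
M5
G00 X0.0000 Y0.0000

Since the viewBox matches the mm dimensions, user units are millimetres directly. The only transform is the Y-flip y_m = 215.3372 − y_svg.

Shape 1 is a open polyline drawn with `<path>`. Its stroke #ff0000 means cut at S746, F757. After flipping Y the toolpath is (106.5642,107.8143) → (351.7335,12.6317) → (59.3271,199.4612) → (158.4930,58.0395) → (142.9143,198.5682).

Shape 2 is a regular polygon drawn with `<path>`. Its stroke #ff8800 means engrave at S265, F3883. After flipping Y the toolpath is (200.8774,144.2980) → (210.3659,118.5485) → (184.6164,109.0600) → (175.1279,134.8095) → (200.8774,144.2980), returning to the start.

Shape 3 is a circle drawn with `<circle>`. Its stroke #ff8800 means engrave at S265, F3883. After flipping Y the toolpath is (261.8081,120.6756) → (254.4647,143.2764) → (235.2393,157.2445) → (211.4753,157.2445) → (192.2499,143.2764) → (184.9065,120.6756) → (192.2499,98.0748) → (211.4753,84.1067) → (235.2393,84.1067) → (254.4647,98.0748) → (261.8081,120.6756), returning to the start.

Shape 4 is a cubic bezier drawn with `<path>`. Its stroke #ff0000 means cut at S746, F757. After flipping Y the toolpath is (65.4260,127.2326) → (82.9637,111.4070) → (148.7082,93.9010) → (233.9034,76.1537) → (309.7931,59.6039) → (347.6211,45.6906).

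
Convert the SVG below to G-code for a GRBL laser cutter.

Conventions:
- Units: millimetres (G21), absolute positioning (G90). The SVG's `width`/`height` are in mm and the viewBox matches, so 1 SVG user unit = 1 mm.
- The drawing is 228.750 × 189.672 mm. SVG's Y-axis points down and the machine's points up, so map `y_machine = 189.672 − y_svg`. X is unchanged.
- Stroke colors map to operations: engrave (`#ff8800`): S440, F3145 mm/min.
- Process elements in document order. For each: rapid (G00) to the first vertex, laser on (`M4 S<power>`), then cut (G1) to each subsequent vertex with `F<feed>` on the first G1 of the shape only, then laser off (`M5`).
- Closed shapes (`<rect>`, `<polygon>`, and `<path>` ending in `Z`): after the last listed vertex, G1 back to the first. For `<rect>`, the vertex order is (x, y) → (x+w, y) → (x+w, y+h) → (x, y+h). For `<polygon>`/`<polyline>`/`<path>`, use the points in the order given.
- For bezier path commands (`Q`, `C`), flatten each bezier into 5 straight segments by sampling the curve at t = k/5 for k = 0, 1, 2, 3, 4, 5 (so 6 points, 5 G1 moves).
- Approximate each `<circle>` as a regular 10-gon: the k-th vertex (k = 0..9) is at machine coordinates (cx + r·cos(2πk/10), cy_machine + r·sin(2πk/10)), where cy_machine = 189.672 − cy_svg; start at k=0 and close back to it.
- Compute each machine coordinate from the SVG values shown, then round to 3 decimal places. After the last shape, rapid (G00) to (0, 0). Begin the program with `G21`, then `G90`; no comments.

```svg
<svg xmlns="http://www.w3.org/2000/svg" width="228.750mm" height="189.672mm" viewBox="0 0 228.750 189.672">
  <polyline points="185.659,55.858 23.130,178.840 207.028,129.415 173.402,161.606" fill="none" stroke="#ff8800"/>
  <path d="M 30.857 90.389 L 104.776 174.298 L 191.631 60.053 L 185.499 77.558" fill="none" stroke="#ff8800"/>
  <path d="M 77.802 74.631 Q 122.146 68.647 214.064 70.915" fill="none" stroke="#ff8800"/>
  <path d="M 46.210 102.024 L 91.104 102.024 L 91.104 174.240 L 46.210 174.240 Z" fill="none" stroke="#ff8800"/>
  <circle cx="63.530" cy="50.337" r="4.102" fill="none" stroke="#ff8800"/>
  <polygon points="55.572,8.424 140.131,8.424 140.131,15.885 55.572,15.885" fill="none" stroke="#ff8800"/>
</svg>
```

Since the viewBox matches the mm dimensions, user units are millimetres directly. The only transform is the Y-flip y_m = 189.672 − y_svg.

Shape 1 is a open polyline drawn with `<polyline>`. Its stroke #ff8800 means engrave at S440, F3145. After flipping Y the toolpath is (185.659,133.814) → (23.130,10.832) → (207.028,60.257) → (173.402,28.066).

Shape 2 is a open polyline drawn with `<path>`. Its stroke #ff8800 means engrave at S440, F3145. After flipping Y the toolpath is (30.857,99.283) → (104.776,15.374) → (191.631,129.619) → (185.499,112.114).

Shape 3 is a quadratic bezier drawn with `<path>`. Its stroke #ff8800 means engrave at S440, F3145. After flipping Y the toolpath is (77.802,115.041) → (97.443,117.105) → (120.889,118.508) → (148.141,119.251) → (179.200,119.334) → (214.064,118.757).

Shape 4 is a rectangle drawn with `<path>`. Its stroke #ff8800 means engrave at S440, F3145. After flipping Y the toolpath is (46.210,87.648) → (91.104,87.648) → (91.104,15.432) → (46.210,15.432) → (46.210,87.648), returning to the start.

Shape 5 is a circle drawn with `<circle>`. Its stroke #ff8800 means engrave at S440, F3145. After flipping Y the toolpath is (67.632,139.335) → (66.849,141.746) → (64.798,143.236) → (62.262,143.236) → (60.211,141.746) → (59.428,139.335) → (60.211,136.924) → (62.262,135.434) → (64.798,135.434) → (66.849,136.924) → (67.632,139.335), returning to the start.

Shape 6 is a rectangle drawn with `<polygon>`. Its stroke #ff8800 means engrave at S440, F3145. After flipping Y the toolpath is (55.572,181.248) → (140.131,181.248) → (140.131,173.787) → (55.572,173.787) → (55.572,181.248), returning to the start.

G21
G90
G00 X185.659 Y133.814
M4 S440
G1 X23.130 Y10.832 F3145
G1 X207.028 Y60.257
G1 X173.402 Y28.066
M5
G00 X30.857 Y99.283
M4 S440
G1 X104.776 Y15.374 F3145
G1 X191.631 Y129.619
G1 X185.499 Y112.114
M5
G00 X77.802 Y115.041
M4 S440
G1 X97.443 Y117.105 F3145
G1 X120.889 Y118.508
G1 X148.141 Y119.251
G1 X179.200 Y119.334
G1 X214.064 Y118.757
M5
G00 X46.210 Y87.648
M4 S440
G1 X91.104 Y87.648 F3145
G1 X91.104 Y15.432
G1 X46.210 Y15.432
G1 X46.210 Y87.648
M5
G00 X67.632 Y139.335
M4 S440
G1 X66.849 Y141.746 F3145
G1 X64.798 Y143.236
G1 X62.262 Y143.236
G1 X60.211 Y141.746
G1 X59.428 Y139.335
G1 X60.211 Y136.924
G1 X62.262 Y135.434
G1 X64.798 Y135.434
G1 X66.849 Y136.924
G1 X67.632 Y139.335
M5
G00 X55.572 Y181.248
M4 S440
G1 X140.131 Y181.248 F3145
G1 X140.131 Y173.787
G1 X55.572 Y173.787
G1 X55.572 Y181.248
M5
G00 X0.000 Y0.000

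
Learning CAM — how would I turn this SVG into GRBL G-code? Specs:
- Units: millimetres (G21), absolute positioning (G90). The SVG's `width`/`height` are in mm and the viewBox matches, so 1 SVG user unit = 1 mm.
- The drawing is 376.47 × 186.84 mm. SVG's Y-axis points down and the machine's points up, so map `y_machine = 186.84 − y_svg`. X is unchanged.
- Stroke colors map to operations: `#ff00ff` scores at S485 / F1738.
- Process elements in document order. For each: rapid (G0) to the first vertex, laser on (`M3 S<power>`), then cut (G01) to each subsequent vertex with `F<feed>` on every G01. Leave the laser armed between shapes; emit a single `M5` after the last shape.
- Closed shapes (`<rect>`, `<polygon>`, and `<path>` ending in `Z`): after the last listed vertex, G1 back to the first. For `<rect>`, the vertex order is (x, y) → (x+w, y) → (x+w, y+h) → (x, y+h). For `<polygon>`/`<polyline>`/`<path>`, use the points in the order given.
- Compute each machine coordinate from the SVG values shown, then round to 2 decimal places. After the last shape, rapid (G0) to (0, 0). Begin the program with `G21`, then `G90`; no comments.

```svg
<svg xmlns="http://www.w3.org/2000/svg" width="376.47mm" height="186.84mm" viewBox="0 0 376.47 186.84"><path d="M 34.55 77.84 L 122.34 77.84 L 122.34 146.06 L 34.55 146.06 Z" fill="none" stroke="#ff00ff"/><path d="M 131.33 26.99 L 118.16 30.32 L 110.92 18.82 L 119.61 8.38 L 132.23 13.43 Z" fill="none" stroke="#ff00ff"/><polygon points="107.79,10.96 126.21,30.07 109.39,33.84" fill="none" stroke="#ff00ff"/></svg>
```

1 u = 1 mm; y_m = 186.84 − y.

[1] `<path>` rectangle, #ff00ff→score S485 F1738: (34.55,109.00) → (122.34,109.00) → (122.34,40.78) → (34.55,40.78) → (34.55,109.00) (closed)

[2] `<path>` regular polygon, #ff00ff→score S485 F1738: (131.33,159.85) → (118.16,156.52) → (110.92,168.02) → (119.61,178.46) → (132.23,173.41) → (131.33,159.85) (closed)

[3] `<polygon>` closed polygon, #ff00ff→score S485 F1738: (107.79,175.88) → (126.21,156.77) → (109.39,153.00) → (107.79,175.88) (closed)

G21
G90
G0 X34.55 Y109.00
M3 S485
G01 X122.34 Y109.00 F1738
G01 X122.34 Y40.78 F1738
G01 X34.55 Y40.78 F1738
G01 X34.55 Y109.00 F1738
G0 X131.33 Y159.85
M3 S485
G01 X118.16 Y156.52 F1738
G01 X110.92 Y168.02 F1738
G01 X119.61 Y178.46 F1738
G01 X132.23 Y173.41 F1738
G01 X131.33 Y159.85 F1738
G0 X107.79 Y175.88
M3 S485
G01 X126.21 Y156.77 F1738
G01 X109.39 Y153.00 F1738
G01 X107.79 Y175.88 F1738
M5
G0 X0.00 Y0.00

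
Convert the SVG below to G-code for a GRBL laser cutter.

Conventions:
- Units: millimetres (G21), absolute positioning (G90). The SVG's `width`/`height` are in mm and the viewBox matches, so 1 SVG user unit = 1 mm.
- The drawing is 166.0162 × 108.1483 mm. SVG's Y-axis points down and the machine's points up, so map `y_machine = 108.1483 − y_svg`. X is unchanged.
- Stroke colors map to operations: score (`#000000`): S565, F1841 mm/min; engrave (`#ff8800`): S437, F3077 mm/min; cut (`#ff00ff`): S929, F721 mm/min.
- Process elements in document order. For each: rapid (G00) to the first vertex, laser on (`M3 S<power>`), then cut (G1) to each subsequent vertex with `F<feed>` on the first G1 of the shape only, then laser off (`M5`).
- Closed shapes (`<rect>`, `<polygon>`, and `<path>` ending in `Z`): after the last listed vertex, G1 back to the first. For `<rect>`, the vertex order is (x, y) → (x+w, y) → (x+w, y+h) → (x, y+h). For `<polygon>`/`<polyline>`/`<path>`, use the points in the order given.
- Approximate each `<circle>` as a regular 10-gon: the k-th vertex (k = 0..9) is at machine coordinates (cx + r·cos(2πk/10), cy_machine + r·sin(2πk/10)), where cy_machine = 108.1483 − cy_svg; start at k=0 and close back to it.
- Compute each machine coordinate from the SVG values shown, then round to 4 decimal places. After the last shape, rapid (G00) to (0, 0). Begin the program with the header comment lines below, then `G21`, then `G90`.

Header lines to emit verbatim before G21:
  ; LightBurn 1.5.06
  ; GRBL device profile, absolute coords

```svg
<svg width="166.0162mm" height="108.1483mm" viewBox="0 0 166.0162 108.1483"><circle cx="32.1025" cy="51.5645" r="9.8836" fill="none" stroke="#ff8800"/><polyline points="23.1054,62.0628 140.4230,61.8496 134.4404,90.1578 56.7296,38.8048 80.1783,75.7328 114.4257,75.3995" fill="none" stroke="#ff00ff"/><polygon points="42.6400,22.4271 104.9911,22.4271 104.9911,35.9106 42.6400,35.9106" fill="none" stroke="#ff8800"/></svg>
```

1 u = 1 mm; y_m = 108.1483 − y.

[1] `<circle>` circle, #ff8800→engrave S437 F3077: (41.9861,56.5838) → (40.0985,62.3932) → (35.1567,65.9837) → (29.0483,65.9837) → (24.1065,62.3932) → (22.2189,56.5838) → (24.1065,50.7744) → (29.0483,47.1839) → (35.1567,47.1839) → (40.0985,50.7744) → (41.9861,56.5838) (closed)

[2] `<polyline>` open polyline, #ff00ff→cut S929 F721: (23.1054,46.0855) → (140.4230,46.2987) → (134.4404,17.9905) → (56.7296,69.3435) → (80.1783,32.4155) → (114.4257,32.7488)

[3] `<polygon>` rectangle, #ff8800→engrave S437 F3077: (42.6400,85.7212) → (104.9911,85.7212) → (104.9911,72.2377) → (42.6400,72.2377) → (42.6400,85.7212) (closed)

; LightBurn 1.5.06
; GRBL device profile, absolute coords
G21
G90
G00 X41.9861 Y56.5838
M3 S437
G1 X40.0985 Y62.3932 F3077
G1 X35.1567 Y65.9837
G1 X29.0483 Y65.9837
G1 X24.1065 Y62.3932
G1 X22.2189 Y56.5838
G1 X24.1065 Y50.7744
G1 X29.0483 Y47.1839
G1 X35.1567 Y47.1839
G1 X40.0985 Y50.7744
G1 X41.9861 Y56.5838
M5
G00 X23.1054 Y46.0855
M3 S929
G1 X140.4230 Y46.2987 F721
G1 X134.4404 Y17.9905
G1 X56.7296 Y69.3435
G1 X80.1783 Y32.4155
G1 X114.4257 Y32.7488
M5
G00 X42.6400 Y85.7212
M3 S437
G1 X104.9911 Y85.7212 F3077
G1 X104.9911 Y72.2377
G1 X42.6400 Y72.2377
G1 X42.6400 Y85.7212
M5
G00 X0.0000 Y0.0000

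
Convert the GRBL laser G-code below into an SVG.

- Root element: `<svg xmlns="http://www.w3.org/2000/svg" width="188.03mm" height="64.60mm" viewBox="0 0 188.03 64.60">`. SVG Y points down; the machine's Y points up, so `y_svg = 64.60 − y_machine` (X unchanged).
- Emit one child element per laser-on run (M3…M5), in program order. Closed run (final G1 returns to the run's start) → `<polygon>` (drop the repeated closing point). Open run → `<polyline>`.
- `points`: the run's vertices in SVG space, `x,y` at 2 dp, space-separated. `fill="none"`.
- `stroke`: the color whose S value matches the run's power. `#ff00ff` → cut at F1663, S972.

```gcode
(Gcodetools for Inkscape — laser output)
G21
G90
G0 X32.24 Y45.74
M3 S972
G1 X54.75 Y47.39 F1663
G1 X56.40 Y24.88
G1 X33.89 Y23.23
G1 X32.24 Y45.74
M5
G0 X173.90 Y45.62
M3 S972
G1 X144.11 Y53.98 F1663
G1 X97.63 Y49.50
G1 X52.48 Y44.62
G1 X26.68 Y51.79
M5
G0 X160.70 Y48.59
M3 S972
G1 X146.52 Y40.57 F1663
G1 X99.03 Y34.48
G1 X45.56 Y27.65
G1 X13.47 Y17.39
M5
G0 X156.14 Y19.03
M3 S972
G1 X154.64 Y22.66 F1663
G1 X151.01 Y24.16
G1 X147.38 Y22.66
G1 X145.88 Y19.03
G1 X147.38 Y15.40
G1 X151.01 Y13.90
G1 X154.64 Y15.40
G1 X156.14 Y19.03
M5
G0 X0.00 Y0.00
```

<svg xmlns="http://www.w3.org/2000/svg" width="188.03mm" height="64.60mm" viewBox="0 0 188.03 64.60">
  <polygon points="32.24,18.86 54.75,17.21 56.40,39.72 33.89,41.37" fill="none" stroke="#ff00ff"/>
  <polyline points="173.90,18.98 144.11,10.62 97.63,15.10 52.48,19.98 26.68,12.81" fill="none" stroke="#ff00ff"/>
  <polyline points="160.70,16.01 146.52,24.03 99.03,30.12 45.56,36.95 13.47,47.21" fill="none" stroke="#ff00ff"/>
  <polygon points="156.14,45.57 154.64,41.94 151.01,40.44 147.38,41.94 145.88,45.57 147.38,49.20 151.01,50.70 154.64,49.20" fill="none" stroke="#ff00ff"/>
</svg>

Each laser-on run becomes one SVG element. Flip Y back into SVG space with y_svg = 64.60 − y_machine. Every run uses S972, so all elements get stroke `#ff00ff` (cut).

Run 1: The run returns to its start, so emit a `<polygon>` with points (Y-flipped): 32.24,18.86 54.75,17.21 56.40,39.72 33.89,41.37.

Run 2: The run is open, so emit a `<polyline>` with points (Y-flipped): 173.90,18.98 144.11,10.62 97.63,15.10 52.48,19.98 26.68,12.81.

Run 3: The run is open, so emit a `<polyline>` with points (Y-flipped): 160.70,16.01 146.52,24.03 99.03,30.12 45.56,36.95 13.47,47.21.

Run 4: The run returns to its start, so emit a `<polygon>` with points (Y-flipped): 156.14,45.57 154.64,41.94 151.01,40.44 147.38,41.94 145.88,45.57 147.38,49.20 151.01,50.70 154.64,49.20.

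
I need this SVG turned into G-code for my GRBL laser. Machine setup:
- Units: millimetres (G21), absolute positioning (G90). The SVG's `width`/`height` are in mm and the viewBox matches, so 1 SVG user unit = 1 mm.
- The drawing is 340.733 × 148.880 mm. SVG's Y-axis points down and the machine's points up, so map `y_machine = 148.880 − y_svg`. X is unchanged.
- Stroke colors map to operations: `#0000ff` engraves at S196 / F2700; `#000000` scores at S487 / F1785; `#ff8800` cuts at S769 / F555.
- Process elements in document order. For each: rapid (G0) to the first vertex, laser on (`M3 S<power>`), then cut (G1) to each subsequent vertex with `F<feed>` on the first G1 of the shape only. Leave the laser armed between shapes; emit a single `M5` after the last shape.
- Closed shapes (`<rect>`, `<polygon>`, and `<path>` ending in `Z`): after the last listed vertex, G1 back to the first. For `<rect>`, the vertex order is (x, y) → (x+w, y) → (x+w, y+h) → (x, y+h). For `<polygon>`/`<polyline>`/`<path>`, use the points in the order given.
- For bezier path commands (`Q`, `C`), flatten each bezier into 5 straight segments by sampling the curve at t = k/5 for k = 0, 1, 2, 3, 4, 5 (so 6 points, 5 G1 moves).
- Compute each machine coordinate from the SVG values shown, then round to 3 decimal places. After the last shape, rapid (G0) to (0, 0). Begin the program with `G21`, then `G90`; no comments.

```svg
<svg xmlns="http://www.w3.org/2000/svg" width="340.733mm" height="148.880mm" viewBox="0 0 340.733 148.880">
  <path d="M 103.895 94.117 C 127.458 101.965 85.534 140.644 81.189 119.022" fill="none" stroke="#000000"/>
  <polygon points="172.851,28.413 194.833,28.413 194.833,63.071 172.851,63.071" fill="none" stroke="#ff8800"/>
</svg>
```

G21
G90
G0 X103.895 Y54.763
M3 S487
G1 X110.999 Y47.084 F1785
G1 X107.333 Y36.379
G1 X97.845 Y27.024
G1 X87.481 Y23.392
G1 X81.189 Y29.858
G0 X172.851 Y120.467
M3 S769
G1 X194.833 Y120.467 F555
G1 X194.833 Y85.809
G1 X172.851 Y85.809
G1 X172.851 Y120.467
M5
G0 X0.000 Y0.000

viewBox `0 0 340.733 148.880` with mm width/height → 1 unit = 1 mm. Flip: y_m = 148.880 − y_svg.

**Shape 1** — `<path>` cubic bezier, stroke `#000000` → score (S487, F1785). Control points (SVG): P0=(103.895,94.117), P1=(127.458,101.965), P2=(85.534,140.644), P3=(81.189,119.022); sampled at t=k/5. Machine vertices: (103.895,54.763) → (110.999,47.084) → (107.333,36.379) → (97.845,27.024) → (87.481,23.392) → (81.189,29.858). Open path.

**Shape 2** — `<polygon>` rectangle, stroke `#ff8800` → cut (S769, F555). Machine vertices: (172.851,120.467) → (194.833,120.467) → (194.833,85.809) → (172.851,85.809) → (172.851,120.467). Closed: final G1 returns to the first vertex.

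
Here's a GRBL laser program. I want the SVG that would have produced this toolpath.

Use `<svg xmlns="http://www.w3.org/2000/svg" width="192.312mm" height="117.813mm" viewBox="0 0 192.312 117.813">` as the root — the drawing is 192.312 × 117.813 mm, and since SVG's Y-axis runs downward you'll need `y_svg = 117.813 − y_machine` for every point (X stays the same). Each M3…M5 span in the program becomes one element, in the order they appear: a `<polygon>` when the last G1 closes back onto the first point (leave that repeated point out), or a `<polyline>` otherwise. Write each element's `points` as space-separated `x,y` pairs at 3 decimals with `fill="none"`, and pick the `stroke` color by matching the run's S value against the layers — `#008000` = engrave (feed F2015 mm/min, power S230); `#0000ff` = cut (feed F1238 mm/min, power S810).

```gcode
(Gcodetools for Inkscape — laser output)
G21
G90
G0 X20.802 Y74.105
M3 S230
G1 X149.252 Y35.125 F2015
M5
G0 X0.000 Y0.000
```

<svg xmlns="http://www.w3.org/2000/svg" width="192.312mm" height="117.813mm" viewBox="0 0 192.312 117.813">
  <polyline points="20.802,43.708 149.252,82.688" fill="none" stroke="#008000"/>
</svg>

y_svg = 117.813 − y_m. Every run uses S230, so all elements get stroke `#008000` (engrave).

[1] open run; points: 20.802,43.708 149.252,82.688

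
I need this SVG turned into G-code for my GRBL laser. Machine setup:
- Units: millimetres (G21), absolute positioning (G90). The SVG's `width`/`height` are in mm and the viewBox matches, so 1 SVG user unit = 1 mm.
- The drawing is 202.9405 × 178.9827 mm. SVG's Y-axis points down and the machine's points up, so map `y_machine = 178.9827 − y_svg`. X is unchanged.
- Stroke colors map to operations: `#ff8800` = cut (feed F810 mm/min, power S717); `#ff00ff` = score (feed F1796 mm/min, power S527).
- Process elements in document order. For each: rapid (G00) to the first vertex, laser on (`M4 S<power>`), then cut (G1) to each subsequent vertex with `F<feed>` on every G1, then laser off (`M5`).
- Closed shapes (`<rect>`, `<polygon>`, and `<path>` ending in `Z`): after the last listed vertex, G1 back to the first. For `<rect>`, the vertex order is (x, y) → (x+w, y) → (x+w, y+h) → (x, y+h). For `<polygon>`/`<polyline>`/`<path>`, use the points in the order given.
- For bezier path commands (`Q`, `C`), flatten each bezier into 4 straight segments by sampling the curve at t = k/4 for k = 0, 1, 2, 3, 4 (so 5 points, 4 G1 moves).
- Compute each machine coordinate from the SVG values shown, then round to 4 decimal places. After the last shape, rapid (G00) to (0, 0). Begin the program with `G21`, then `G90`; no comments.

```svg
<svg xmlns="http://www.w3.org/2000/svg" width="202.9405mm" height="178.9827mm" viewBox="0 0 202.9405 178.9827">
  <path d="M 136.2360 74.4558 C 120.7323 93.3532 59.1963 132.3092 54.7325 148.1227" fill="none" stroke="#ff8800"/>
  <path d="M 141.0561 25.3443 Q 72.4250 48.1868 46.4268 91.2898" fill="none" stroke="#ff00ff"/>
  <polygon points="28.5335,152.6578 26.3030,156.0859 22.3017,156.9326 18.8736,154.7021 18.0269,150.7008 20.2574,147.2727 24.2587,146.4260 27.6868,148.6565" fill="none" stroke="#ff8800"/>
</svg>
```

G21
G90
G00 X136.2360 Y104.5269
M4 S717
G1 X117.5882 Y87.2679 F810
G1 X91.3443 Y66.5370 F810
G1 X67.1704 Y46.3843 F810
G1 X54.7325 Y30.8600 F810
M5
G00 X141.0561 Y153.6384
M4 S527
G1 X109.4051 Y140.9509 F1796
G1 X83.0832 Y125.7308 F1796
G1 X62.0905 Y107.9781 F1796
G1 X46.4268 Y87.6929 F1796
M5
G00 X28.5335 Y26.3249
M4 S717
G1 X26.3030 Y22.8968 F810
G1 X22.3017 Y22.0501 F810
G1 X18.8736 Y24.2806 F810
G1 X18.0269 Y28.2819 F810
G1 X20.2574 Y31.7100 F810
G1 X24.2587 Y32.5567 F810
G1 X27.6868 Y30.3262 F810
G1 X28.5335 Y26.3249 F810
M5
G00 X0.0000 Y0.0000

viewBox `0 0 202.9405 178.9827` with mm width/height → 1 unit = 1 mm. Flip: y_m = 178.9827 − y_svg.

**Shape 1** — `<path>` cubic bezier, stroke `#ff8800` → cut (S717, F810). Control points (SVG): P0=(136.2360,74.4558), P1=(120.7323,93.3532), P2=(59.1963,132.3092), P3=(54.7325,148.1227); sampled at t=k/4. Machine vertices: (136.2360,104.5269) → (117.5882,87.2679) → (91.3443,66.5370) → (67.1704,46.3843) → (54.7325,30.8600). Open path.

**Shape 2** — `<path>` quadratic bezier, stroke `#ff00ff` → score (S527, F1796). Control points (SVG): P0=(141.0561,25.3443), P1=(72.4250,48.1868), P2=(46.4268,91.2898); sampled at t=k/4. Machine vertices: (141.0561,153.6384) → (109.4051,140.9509) → (83.0832,125.7308) → (62.0905,107.9781) → (46.4268,87.6929). Open path.

**Shape 3** — `<polygon>` regular polygon, stroke `#ff8800` → cut (S717, F810). Machine vertices: (28.5335,26.3249) → (26.3030,22.8968) → (22.3017,22.0501) → (18.8736,24.2806) → (18.0269,28.2819) → (20.2574,31.7100) → (24.2587,32.5567) → (27.6868,30.3262) → (28.5335,26.3249). Closed: final G1 returns to the first vertex.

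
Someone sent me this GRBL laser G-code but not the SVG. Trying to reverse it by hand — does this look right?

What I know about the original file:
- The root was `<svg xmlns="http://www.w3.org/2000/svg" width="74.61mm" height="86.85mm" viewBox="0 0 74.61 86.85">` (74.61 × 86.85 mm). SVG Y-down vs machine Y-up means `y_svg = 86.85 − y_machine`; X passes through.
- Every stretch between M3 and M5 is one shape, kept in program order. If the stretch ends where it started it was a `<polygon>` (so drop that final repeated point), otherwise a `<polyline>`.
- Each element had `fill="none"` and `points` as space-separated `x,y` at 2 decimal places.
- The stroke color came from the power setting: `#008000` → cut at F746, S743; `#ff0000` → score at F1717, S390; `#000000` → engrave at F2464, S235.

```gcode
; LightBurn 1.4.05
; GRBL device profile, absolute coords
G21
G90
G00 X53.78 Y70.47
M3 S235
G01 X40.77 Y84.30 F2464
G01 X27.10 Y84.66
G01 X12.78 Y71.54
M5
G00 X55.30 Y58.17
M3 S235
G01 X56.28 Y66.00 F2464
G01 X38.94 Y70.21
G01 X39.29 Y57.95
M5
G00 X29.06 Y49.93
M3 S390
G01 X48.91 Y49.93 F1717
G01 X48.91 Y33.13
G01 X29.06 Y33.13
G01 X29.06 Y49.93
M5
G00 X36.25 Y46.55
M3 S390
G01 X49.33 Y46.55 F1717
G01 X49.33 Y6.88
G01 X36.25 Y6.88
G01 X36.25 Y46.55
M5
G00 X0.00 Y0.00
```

Each laser-on run becomes one SVG element. Flip Y back into SVG space with y_svg = 86.85 − y_machine.

Run 1: the run's S235 means `#000000` (engrave). The run is open, so emit a `<polyline>` with points (Y-flipped): 53.78,16.38 40.77,2.55 27.10,2.19 12.78,15.31.

Run 2: the run's S235 means `#000000` (engrave). The run is open, so emit a `<polyline>` with points (Y-flipped): 55.30,28.68 56.28,20.85 38.94,16.64 39.29,28.90.

Run 3: power S390 maps to stroke `#ff0000` (score). The run returns to its start, so emit a `<polygon>` with points (Y-flipped): 29.06,36.92 48.91,36.92 48.91,53.72 29.06,53.72.

Run 4: power S390 maps to stroke `#ff0000` (score). The run returns to its start, so emit a `<polygon>` with points (Y-flipped): 36.25,40.30 49.33,40.30 49.33,79.97 36.25,79.97.

<svg xmlns="http://www.w3.org/2000/svg" width="74.61mm" height="86.85mm" viewBox="0 0 74.61 86.85">
  <polyline points="53.78,16.38 40.77,2.55 27.10,2.19 12.78,15.31" fill="none" stroke="#000000"/>
  <polyline points="55.30,28.68 56.28,20.85 38.94,16.64 39.29,28.90" fill="none" stroke="#000000"/>
  <polygon points="29.06,36.92 48.91,36.92 48.91,53.72 29.06,53.72" fill="none" stroke="#ff0000"/>
  <polygon points="36.25,40.30 49.33,40.30 49.33,79.97 36.25,79.97" fill="none" stroke="#ff0000"/>
</svg>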